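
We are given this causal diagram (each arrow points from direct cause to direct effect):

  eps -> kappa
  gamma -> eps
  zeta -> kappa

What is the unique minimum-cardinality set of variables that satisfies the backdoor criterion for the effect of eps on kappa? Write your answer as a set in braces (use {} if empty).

{}

Variables eligible for adjustment (non-descendants of eps, excluding eps and kappa): {gamma, zeta}.
Backdoor paths from eps to kappa:
  (none)
With no backdoor paths the empty set already satisfies the criterion, and it is trivially minimal.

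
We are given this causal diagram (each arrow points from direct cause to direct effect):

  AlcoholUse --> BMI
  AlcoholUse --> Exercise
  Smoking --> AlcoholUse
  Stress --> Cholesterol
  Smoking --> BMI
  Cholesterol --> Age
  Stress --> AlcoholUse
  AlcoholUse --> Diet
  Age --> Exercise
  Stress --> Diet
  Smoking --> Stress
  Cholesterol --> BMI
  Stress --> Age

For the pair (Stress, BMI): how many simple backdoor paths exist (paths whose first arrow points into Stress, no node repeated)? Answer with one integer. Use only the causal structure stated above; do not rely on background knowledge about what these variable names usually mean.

A backdoor path from Stress to BMI is any simple undirected path whose first edge points into Stress (i.e. leaves Stress via a parent).
Parents of Stress: {Smoking}.
Enumerating:
  P1: Stress <- Smoking -> AlcoholUse -> BMI
  P2: Stress <- Smoking -> AlcoholUse -> Exercise <- Age <- Cholesterol -> BMI
  P3: Stress <- Smoking -> BMI
That exhausts the simple backdoor paths. Count: 3.

3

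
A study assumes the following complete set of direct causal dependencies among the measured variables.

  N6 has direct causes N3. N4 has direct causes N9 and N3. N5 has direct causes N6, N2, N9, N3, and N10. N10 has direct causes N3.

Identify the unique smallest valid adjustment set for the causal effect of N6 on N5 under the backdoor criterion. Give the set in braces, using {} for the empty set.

Variables eligible for adjustment (non-descendants of N6, excluding N6 and N5): {N10, N2, N3, N4, N9}.
Backdoor paths from N6 to N5:
  P1: N6 <- N3 -> N10 -> N5
  P2: N6 <- N3 -> N4 <- N9 -> N5
  P3: N6 <- N3 -> N5
The empty set is not sufficient: P1 (N6 <- N3 -> N10 -> N5) has no collider blocking it and no conditioned non-collider, so it is open.
Try {N3}:
  P1: blocked at fork node N3 ∈ conditioning set.
  P2: blocked at fork node N3 ∈ conditioning set.
  P3: blocked at fork node N3 ∈ conditioning set.
{N3} contains no descendant of N6 and blocks every backdoor path.
No other singleton works — e.g. {N9} leaves P1 open — so {N3} is the unique smallest valid adjustment set.

{N3}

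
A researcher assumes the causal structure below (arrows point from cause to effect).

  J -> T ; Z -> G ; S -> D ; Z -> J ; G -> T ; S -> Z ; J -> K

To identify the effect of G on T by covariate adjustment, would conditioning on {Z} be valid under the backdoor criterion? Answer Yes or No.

Yes

Backdoor paths from G to T (paths whose first edge points into G):
  P1: G <- Z -> J -> T
Condition 1 (no descendant of G in the set): holds — descendants of G are {T}; none are in {Z}.
Condition 2 (every backdoor path blocked by {Z}):
  P1: blocked at fork node Z ∈ conditioning set.
{Z} satisfies the backdoor criterion.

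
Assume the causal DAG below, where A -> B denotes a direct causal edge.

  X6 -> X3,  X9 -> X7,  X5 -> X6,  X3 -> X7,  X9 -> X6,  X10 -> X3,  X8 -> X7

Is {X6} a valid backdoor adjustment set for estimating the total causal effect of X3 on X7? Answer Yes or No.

Yes

Backdoor paths from X3 to X7 (paths whose first edge points into X3):
  P1: X3 <- X6 <- X9 -> X7
Condition 1 (no descendant of X3 in the set): holds — descendants of X3 are {X7}; none are in {X6}.
Condition 2 (every backdoor path blocked by {X6}):
  P1: blocked at chain node X6 ∈ conditioning set.
{X6} satisfies the backdoor criterion.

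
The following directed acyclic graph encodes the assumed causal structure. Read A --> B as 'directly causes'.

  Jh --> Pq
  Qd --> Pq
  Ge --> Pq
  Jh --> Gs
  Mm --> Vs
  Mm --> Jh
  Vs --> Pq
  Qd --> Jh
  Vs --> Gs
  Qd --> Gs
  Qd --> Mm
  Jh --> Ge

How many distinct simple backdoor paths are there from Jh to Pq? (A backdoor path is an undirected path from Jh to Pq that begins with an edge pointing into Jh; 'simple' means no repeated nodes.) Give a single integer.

A backdoor path from Jh to Pq is any simple undirected path whose first edge points into Jh (i.e. leaves Jh via a parent).
Parents of Jh: {Mm, Qd}.
Enumerating:
  P1: Jh <- Qd -> Mm -> Vs -> Pq
  P2: Jh <- Qd -> Pq
  P3: Jh <- Qd -> Gs <- Vs -> Pq
  P4: Jh <- Mm <- Qd -> Pq
  P5: Jh <- Mm <- Qd -> Gs <- Vs -> Pq
  P6: Jh <- Mm -> Vs -> Pq
  P7: Jh <- Mm -> Vs -> Gs <- Qd -> Pq
That exhausts the simple backdoor paths. Count: 7.

7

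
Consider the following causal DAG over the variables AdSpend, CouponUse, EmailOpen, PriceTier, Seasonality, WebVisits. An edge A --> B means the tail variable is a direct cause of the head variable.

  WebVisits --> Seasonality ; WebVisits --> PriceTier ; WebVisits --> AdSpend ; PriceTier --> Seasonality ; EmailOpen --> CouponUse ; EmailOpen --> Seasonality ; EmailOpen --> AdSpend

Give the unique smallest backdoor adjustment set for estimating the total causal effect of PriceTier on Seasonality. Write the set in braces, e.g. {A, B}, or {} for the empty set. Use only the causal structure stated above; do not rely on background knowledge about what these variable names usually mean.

{WebVisits}

Variables eligible for adjustment (non-descendants of PriceTier, excluding PriceTier and Seasonality): {AdSpend, CouponUse, EmailOpen, WebVisits}.
Backdoor paths from PriceTier to Seasonality:
  P1: PriceTier <- WebVisits -> AdSpend <- EmailOpen -> Seasonality
  P2: PriceTier <- WebVisits -> Seasonality
The empty set is not sufficient: P2 (PriceTier <- WebVisits -> Seasonality) has no collider blocking it and no conditioned non-collider, so it is open.
Try {WebVisits}:
  P1: blocked at fork node WebVisits ∈ conditioning set.
  P2: blocked at fork node WebVisits ∈ conditioning set.
{WebVisits} contains no descendant of PriceTier and blocks every backdoor path.
No other singleton works — e.g. {EmailOpen} leaves P2 open — so {WebVisits} is the unique smallest valid adjustment set.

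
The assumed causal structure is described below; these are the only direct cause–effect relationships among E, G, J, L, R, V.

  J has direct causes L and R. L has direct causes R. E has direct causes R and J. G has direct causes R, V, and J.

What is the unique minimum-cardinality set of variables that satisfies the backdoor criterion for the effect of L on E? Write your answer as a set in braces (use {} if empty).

Variables eligible for adjustment (non-descendants of L, excluding L and E): {R, V}.
Backdoor paths from L to E:
  P1: L <- R -> J -> E
  P2: L <- R -> E
  P3: L <- R -> G <- J -> E
The empty set is not sufficient: P1 (L <- R -> J -> E) has no collider blocking it and no conditioned non-collider, so it is open.
Try {R}:
  P1: blocked at fork node R ∈ conditioning set.
  P2: blocked at fork node R ∈ conditioning set.
  P3: blocked at fork node R ∈ conditioning set.
{R} contains no descendant of L and blocks every backdoor path.
No other singleton works — e.g. {V} leaves P1 open — so {R} is the unique smallest valid adjustment set.

{R}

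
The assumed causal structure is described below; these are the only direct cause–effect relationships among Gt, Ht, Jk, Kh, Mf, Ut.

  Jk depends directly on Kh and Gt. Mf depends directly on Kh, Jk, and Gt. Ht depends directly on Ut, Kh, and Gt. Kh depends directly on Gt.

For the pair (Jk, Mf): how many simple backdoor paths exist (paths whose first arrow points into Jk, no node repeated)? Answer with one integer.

A backdoor path from Jk to Mf is any simple undirected path whose first edge points into Jk (i.e. leaves Jk via a parent).
Parents of Jk: {Gt, Kh}.
Enumerating:
  P1: Jk <- Gt -> Kh -> Mf
  P2: Jk <- Gt -> Mf
  P3: Jk <- Gt -> Ht <- Kh -> Mf
  P4: Jk <- Kh <- Gt -> Mf
  P5: Jk <- Kh -> Mf
  P6: Jk <- Kh -> Ht <- Gt -> Mf
That exhausts the simple backdoor paths. Count: 6.

6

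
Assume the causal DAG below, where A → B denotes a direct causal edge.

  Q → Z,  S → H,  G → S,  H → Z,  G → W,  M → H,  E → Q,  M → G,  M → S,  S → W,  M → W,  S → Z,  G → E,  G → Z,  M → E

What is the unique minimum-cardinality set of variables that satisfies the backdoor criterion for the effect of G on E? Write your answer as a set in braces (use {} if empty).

{M}

Variables eligible for adjustment (non-descendants of G, excluding G and E): {M}.
Backdoor paths from G to E:
  P1: G <- M -> S -> H -> Z <- Q <- E
  P2: G <- M -> S -> Z <- Q <- E
  P3: G <- M -> W <- S -> H -> Z <- Q <- E
  P4: G <- M -> W <- S -> Z <- Q <- E
  P5: G <- M -> H <- S -> Z <- Q <- E
  P6: G <- M -> H -> Z <- Q <- E
  P7: G <- M -> E
The empty set is not sufficient: P7 (G <- M -> E) has no collider blocking it and no conditioned non-collider, so it is open.
Try {M}:
  P1: blocked at fork node M ∈ conditioning set.
  P2: blocked at fork node M ∈ conditioning set.
  P3: blocked at fork node M ∈ conditioning set.
  P4: blocked at fork node M ∈ conditioning set.
  P5: blocked at fork node M ∈ conditioning set.
  P6: blocked at fork node M ∈ conditioning set.
  P7: blocked at fork node M ∈ conditioning set.
{M} contains no descendant of G and blocks every backdoor path.
{M} is the unique smallest valid adjustment set.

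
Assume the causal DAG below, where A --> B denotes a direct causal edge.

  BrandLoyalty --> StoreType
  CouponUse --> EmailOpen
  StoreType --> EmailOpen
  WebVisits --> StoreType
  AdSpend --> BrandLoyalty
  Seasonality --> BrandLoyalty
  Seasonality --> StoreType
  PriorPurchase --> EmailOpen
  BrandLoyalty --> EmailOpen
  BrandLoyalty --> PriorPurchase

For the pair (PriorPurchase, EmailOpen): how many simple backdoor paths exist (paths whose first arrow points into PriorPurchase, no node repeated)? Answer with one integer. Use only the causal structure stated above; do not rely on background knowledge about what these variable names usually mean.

3

A backdoor path from PriorPurchase to EmailOpen is any simple undirected path whose first edge points into PriorPurchase (i.e. leaves PriorPurchase via a parent).
Parents of PriorPurchase: {BrandLoyalty}.
Enumerating:
  P1: PriorPurchase <- BrandLoyalty <- Seasonality -> StoreType -> EmailOpen
  P2: PriorPurchase <- BrandLoyalty -> StoreType -> EmailOpen
  P3: PriorPurchase <- BrandLoyalty -> EmailOpen
That exhausts the simple backdoor paths. Count: 3.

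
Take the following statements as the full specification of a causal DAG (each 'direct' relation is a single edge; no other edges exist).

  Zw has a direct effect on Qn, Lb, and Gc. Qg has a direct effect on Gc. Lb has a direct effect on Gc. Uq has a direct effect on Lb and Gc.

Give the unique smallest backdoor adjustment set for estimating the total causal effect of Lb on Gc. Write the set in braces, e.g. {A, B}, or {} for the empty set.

Variables eligible for adjustment (non-descendants of Lb, excluding Lb and Gc): {Qg, Qn, Uq, Zw}.
Backdoor paths from Lb to Gc:
  P1: Lb <- Zw -> Gc
  P2: Lb <- Uq -> Gc
The empty set is not sufficient: P1 (Lb <- Zw -> Gc) has no collider blocking it and no conditioned non-collider, so it is open.
Try {Uq, Zw}:
  P1: blocked at fork node Zw ∈ conditioning set.
  P2: blocked at fork node Uq ∈ conditioning set.
{Uq, Zw} contains no descendant of Lb and blocks every backdoor path.
Every element of {Uq, Zw} is needed (dropping Uq leaves P2 open; dropping Zw leaves P1 open), so no proper subset is valid.
Among all size-2 subsets of the eligible variables, only {Uq, Zw} blocks every backdoor path, so it is the unique smallest valid adjustment set.

{Uq, Zw}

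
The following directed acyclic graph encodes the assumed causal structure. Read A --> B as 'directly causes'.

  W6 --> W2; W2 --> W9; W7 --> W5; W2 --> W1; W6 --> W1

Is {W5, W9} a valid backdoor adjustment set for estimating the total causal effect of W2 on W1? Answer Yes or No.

Backdoor paths from W2 to W1 (paths whose first edge points into W2):
  P1: W2 <- W6 -> W1
Condition 1 (no descendant of W2 in the set): FAILS — W9 is a descendant of W2.
Condition 2 (every backdoor path blocked by {W5, W9}):
  P1: open — no interior node is in the conditioning set.
{W5, W9} does not satisfy the backdoor criterion.

No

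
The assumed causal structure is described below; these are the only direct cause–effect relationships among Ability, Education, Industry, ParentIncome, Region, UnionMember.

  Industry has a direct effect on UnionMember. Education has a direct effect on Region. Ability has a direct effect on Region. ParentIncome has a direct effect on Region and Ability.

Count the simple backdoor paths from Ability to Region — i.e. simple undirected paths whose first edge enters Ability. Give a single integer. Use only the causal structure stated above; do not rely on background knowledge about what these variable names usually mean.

1

A backdoor path from Ability to Region is any simple undirected path whose first edge points into Ability (i.e. leaves Ability via a parent).
Parents of Ability: {ParentIncome}.
Enumerating:
  P1: Ability <- ParentIncome -> Region
That exhausts the simple backdoor paths. Count: 1.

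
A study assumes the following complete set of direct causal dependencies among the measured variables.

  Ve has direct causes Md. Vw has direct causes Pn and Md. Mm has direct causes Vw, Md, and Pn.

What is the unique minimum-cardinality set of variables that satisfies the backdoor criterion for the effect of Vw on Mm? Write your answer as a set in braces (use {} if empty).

Variables eligible for adjustment (non-descendants of Vw, excluding Vw and Mm): {Md, Pn, Ve}.
Backdoor paths from Vw to Mm:
  P1: Vw <- Md -> Mm
  P2: Vw <- Pn -> Mm
The empty set is not sufficient: P1 (Vw <- Md -> Mm) has no collider blocking it and no conditioned non-collider, so it is open.
Try {Md, Pn}:
  P1: blocked at fork node Md ∈ conditioning set.
  P2: blocked at fork node Pn ∈ conditioning set.
{Md, Pn} contains no descendant of Vw and blocks every backdoor path.
Every element of {Md, Pn} is needed (dropping Md leaves P1 open; dropping Pn leaves P2 open), so no proper subset is valid.
Among all size-2 subsets of the eligible variables, only {Md, Pn} blocks every backdoor path, so it is the unique smallest valid adjustment set.

{Md, Pn}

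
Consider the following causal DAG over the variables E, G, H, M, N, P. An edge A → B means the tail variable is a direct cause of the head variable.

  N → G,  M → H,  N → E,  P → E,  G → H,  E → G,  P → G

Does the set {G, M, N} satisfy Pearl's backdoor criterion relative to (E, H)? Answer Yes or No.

No

Backdoor paths from E to H (paths whose first edge points into E):
  P1: E <- N -> G -> H
  P2: E <- P -> G -> H
Condition 1 (no descendant of E in the set): FAILS — G is a descendant of E.
Condition 2 (every backdoor path blocked by {G, M, N}):
  P1: blocked at fork node N ∈ conditioning set.
  P2: blocked at chain node G ∈ conditioning set.
{G, M, N} does not satisfy the backdoor criterion.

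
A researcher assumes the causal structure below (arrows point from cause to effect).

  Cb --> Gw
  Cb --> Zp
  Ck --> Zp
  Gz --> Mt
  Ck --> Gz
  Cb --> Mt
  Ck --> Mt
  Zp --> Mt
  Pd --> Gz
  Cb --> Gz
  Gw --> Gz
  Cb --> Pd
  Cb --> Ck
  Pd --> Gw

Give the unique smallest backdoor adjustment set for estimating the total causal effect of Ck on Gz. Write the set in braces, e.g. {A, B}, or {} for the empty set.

Variables eligible for adjustment (non-descendants of Ck, excluding Ck and Gz): {Cb, Gw, Pd}.
Backdoor paths from Ck to Gz:
  P1: Ck <- Cb -> Pd -> Gw -> Gz
  P2: Ck <- Cb -> Pd -> Gz
  P3: Ck <- Cb -> Gw <- Pd -> Gz
  P4: Ck <- Cb -> Gw -> Gz
  P5: Ck <- Cb -> Zp -> Mt <- Gz
  P6: Ck <- Cb -> Gz
  P7: Ck <- Cb -> Mt <- Gz
The empty set is not sufficient: P1 (Ck <- Cb -> Pd -> Gw -> Gz) has no collider blocking it and no conditioned non-collider, so it is open.
Try {Cb}:
  P1: blocked at fork node Cb ∈ conditioning set.
  P2: blocked at fork node Cb ∈ conditioning set.
  P3: blocked at fork node Cb ∈ conditioning set.
  P4: blocked at fork node Cb ∈ conditioning set.
  P5: blocked at fork node Cb ∈ conditioning set.
  P6: blocked at fork node Cb ∈ conditioning set.
  P7: blocked at fork node Cb ∈ conditioning set.
{Cb} contains no descendant of Ck and blocks every backdoor path.
No other singleton works — e.g. {Pd} leaves P4 open — so {Cb} is the unique smallest valid adjustment set.

{Cb}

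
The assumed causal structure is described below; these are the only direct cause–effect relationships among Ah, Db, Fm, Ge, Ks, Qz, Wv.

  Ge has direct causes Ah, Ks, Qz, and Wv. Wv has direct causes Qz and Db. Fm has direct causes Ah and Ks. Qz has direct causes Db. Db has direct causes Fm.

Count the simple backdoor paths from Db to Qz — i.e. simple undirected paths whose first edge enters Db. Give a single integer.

A backdoor path from Db to Qz is any simple undirected path whose first edge points into Db (i.e. leaves Db via a parent).
Parents of Db: {Fm}.
Enumerating:
  P1: Db <- Fm <- Ks -> Ge <- Qz
  P2: Db <- Fm <- Ks -> Ge <- Wv <- Qz
  P3: Db <- Fm <- Ah -> Ge <- Qz
  P4: Db <- Fm <- Ah -> Ge <- Wv <- Qz
That exhausts the simple backdoor paths. Count: 4.

4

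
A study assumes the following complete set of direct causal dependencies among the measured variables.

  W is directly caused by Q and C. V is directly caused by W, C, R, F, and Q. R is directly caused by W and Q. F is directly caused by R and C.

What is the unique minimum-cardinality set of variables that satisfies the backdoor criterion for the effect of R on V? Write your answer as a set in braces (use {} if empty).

{Q, W}

Variables eligible for adjustment (non-descendants of R, excluding R and V): {C, Q, W}.
Backdoor paths from R to V:
  P1: R <- Q -> W <- C -> F -> V
  P2: R <- Q -> W <- C -> V
  P3: R <- Q -> W -> V
  P4: R <- Q -> V
  P5: R <- W <- C -> F -> V
  P6: R <- W <- C -> V
  P7: R <- W <- Q -> V
  P8: R <- W -> V
The empty set is not sufficient: P3 (R <- Q -> W -> V) has no collider blocking it and no conditioned non-collider, so it is open.
Try {Q, W}:
  P1: blocked at fork node Q ∈ conditioning set.
  P2: blocked at fork node Q ∈ conditioning set.
  P3: blocked at fork node Q ∈ conditioning set.
  P4: blocked at fork node Q ∈ conditioning set.
  P5: blocked at chain node W ∈ conditioning set.
  P6: blocked at chain node W ∈ conditioning set.
  P7: blocked at chain node W ∈ conditioning set.
  P8: blocked at fork node W ∈ conditioning set.
{Q, W} contains no descendant of R and blocks every backdoor path.
Every element of {Q, W} is needed (dropping Q leaves P1 open; dropping W leaves P5 open), so no proper subset is valid.
Among all size-2 subsets of the eligible variables, only {Q, W} blocks every backdoor path, so it is the unique smallest valid adjustment set.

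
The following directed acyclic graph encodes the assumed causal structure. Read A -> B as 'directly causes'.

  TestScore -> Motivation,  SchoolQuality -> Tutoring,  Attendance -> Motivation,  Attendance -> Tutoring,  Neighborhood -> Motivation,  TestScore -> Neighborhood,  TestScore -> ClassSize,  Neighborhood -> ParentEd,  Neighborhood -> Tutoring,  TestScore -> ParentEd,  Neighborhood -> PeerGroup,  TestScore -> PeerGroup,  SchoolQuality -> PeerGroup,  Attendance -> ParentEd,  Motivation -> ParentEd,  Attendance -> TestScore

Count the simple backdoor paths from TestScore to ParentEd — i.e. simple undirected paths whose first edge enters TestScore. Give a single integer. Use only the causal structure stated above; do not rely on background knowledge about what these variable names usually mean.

7

A backdoor path from TestScore to ParentEd is any simple undirected path whose first edge points into TestScore (i.e. leaves TestScore via a parent).
Parents of TestScore: {Attendance}.
Enumerating:
  P1: TestScore <- Attendance -> Motivation <- Neighborhood -> ParentEd
  P2: TestScore <- Attendance -> Motivation -> ParentEd
  P3: TestScore <- Attendance -> ParentEd
  P4: TestScore <- Attendance -> Tutoring <- SchoolQuality -> PeerGroup <- Neighborhood -> Motivation -> ParentEd
  P5: TestScore <- Attendance -> Tutoring <- SchoolQuality -> PeerGroup <- Neighborhood -> ParentEd
  P6: TestScore <- Attendance -> Tutoring <- Neighborhood -> Motivation -> ParentEd
  P7: TestScore <- Attendance -> Tutoring <- Neighborhood -> ParentEd
That exhausts the simple backdoor paths. Count: 7.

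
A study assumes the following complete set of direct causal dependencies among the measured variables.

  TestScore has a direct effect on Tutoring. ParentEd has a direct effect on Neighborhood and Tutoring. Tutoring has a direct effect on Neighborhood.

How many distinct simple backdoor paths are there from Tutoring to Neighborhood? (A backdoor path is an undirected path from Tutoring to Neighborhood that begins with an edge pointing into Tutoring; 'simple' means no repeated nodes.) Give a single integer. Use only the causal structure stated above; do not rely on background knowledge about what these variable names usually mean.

1

A backdoor path from Tutoring to Neighborhood is any simple undirected path whose first edge points into Tutoring (i.e. leaves Tutoring via a parent).
Parents of Tutoring: {ParentEd, TestScore}.
Enumerating:
  P1: Tutoring <- ParentEd -> Neighborhood
That exhausts the simple backdoor paths. Count: 1.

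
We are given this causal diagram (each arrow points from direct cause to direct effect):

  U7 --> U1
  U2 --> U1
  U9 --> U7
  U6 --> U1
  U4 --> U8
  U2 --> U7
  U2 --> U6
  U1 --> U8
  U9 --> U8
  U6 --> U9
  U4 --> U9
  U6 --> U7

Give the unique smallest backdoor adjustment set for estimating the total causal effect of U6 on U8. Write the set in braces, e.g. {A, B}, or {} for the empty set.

{U2}

Variables eligible for adjustment (non-descendants of U6, excluding U6 and U8): {U2, U4}.
Backdoor paths from U6 to U8:
  P1: U6 <- U2 -> U7 <- U9 <- U4 -> U8
  P2: U6 <- U2 -> U7 <- U9 -> U8
  P3: U6 <- U2 -> U7 -> U1 -> U8
  P4: U6 <- U2 -> U1 <- U7 <- U9 <- U4 -> U8
  P5: U6 <- U2 -> U1 <- U7 <- U9 -> U8
  P6: U6 <- U2 -> U1 -> U8
The empty set is not sufficient: P3 (U6 <- U2 -> U7 -> U1 -> U8) has no collider blocking it and no conditioned non-collider, so it is open.
Try {U2}:
  P1: blocked at fork node U2 ∈ conditioning set.
  P2: blocked at fork node U2 ∈ conditioning set.
  P3: blocked at fork node U2 ∈ conditioning set.
  P4: blocked at fork node U2 ∈ conditioning set.
  P5: blocked at fork node U2 ∈ conditioning set.
  P6: blocked at fork node U2 ∈ conditioning set.
{U2} contains no descendant of U6 and blocks every backdoor path.
No other singleton works — e.g. {U4} leaves P3 open — so {U2} is the unique smallest valid adjustment set.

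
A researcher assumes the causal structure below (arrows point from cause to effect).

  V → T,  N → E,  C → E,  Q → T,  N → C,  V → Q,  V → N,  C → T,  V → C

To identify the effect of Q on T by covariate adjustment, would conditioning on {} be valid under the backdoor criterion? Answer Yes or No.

Backdoor paths from Q to T (paths whose first edge points into Q):
  P1: Q <- V -> N -> C -> T
  P2: Q <- V -> N -> E <- C -> T
  P3: Q <- V -> C -> T
  P4: Q <- V -> T
Condition 1 (no descendant of Q in the set): holds — descendants of Q are {T}; none are in {}.
Condition 2 (every backdoor path blocked by {}):
  P1: open — no interior node is in the conditioning set.
  P2: blocked at collider E (neither it nor any descendant is in the conditioning set).
  P3: open — no interior node is in the conditioning set.
  P4: open — no interior node is in the conditioning set.
{} does not satisfy the backdoor criterion.

No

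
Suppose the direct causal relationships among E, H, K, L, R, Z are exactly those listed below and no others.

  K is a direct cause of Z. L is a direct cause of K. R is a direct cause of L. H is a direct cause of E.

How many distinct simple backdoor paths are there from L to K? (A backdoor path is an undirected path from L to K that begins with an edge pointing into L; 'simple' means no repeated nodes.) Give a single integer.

A backdoor path from L to K is any simple undirected path whose first edge points into L (i.e. leaves L via a parent).
Parents of L: {R}.
No simple path from any parent of L reaches K without revisiting L, so there are no backdoor paths.

0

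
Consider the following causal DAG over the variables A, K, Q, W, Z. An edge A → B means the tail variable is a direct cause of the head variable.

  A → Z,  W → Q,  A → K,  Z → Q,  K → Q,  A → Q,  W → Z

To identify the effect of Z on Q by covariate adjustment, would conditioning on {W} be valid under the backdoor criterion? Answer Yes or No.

No

Backdoor paths from Z to Q (paths whose first edge points into Z):
  P1: Z <- W -> Q
  P2: Z <- A -> K -> Q
  P3: Z <- A -> Q
Condition 1 (no descendant of Z in the set): holds — descendants of Z are {Q}; none are in {W}.
Condition 2 (every backdoor path blocked by {W}):
  P1: blocked at fork node W ∈ conditioning set.
  P2: open — no interior node is in the conditioning set.
  P3: open — no interior node is in the conditioning set.
{W} does not satisfy the backdoor criterion.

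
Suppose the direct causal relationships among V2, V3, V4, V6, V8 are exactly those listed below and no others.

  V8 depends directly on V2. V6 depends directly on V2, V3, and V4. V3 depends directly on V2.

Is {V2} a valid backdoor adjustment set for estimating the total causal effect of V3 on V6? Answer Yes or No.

Backdoor paths from V3 to V6 (paths whose first edge points into V3):
  P1: V3 <- V2 -> V6
Condition 1 (no descendant of V3 in the set): holds — descendants of V3 are {V6}; none are in {V2}.
Condition 2 (every backdoor path blocked by {V2}):
  P1: blocked at fork node V2 ∈ conditioning set.
{V2} satisfies the backdoor criterion.

Yes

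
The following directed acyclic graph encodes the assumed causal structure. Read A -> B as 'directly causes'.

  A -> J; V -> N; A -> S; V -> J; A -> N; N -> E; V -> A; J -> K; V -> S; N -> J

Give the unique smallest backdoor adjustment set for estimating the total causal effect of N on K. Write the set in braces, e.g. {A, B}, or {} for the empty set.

{A, V}

Variables eligible for adjustment (non-descendants of N, excluding N and K): {A, S, V}.
Backdoor paths from N to K:
  P1: N <- V -> A -> J -> K
  P2: N <- V -> S <- A -> J -> K
  P3: N <- V -> J -> K
  P4: N <- A <- V -> J -> K
  P5: N <- A -> S <- V -> J -> K
  P6: N <- A -> J -> K
The empty set is not sufficient: P1 (N <- V -> A -> J -> K) has no collider blocking it and no conditioned non-collider, so it is open.
Try {A, V}:
  P1: blocked at fork node V ∈ conditioning set.
  P2: blocked at fork node V ∈ conditioning set.
  P3: blocked at fork node V ∈ conditioning set.
  P4: blocked at chain node A ∈ conditioning set.
  P5: blocked at fork node A ∈ conditioning set.
  P6: blocked at fork node A ∈ conditioning set.
{A, V} contains no descendant of N and blocks every backdoor path.
Every element of {A, V} is needed (dropping A leaves P6 open; dropping V leaves P3 open), so no proper subset is valid.
Among all size-2 subsets of the eligible variables, only {A, V} blocks every backdoor path, so it is the unique smallest valid adjustment set.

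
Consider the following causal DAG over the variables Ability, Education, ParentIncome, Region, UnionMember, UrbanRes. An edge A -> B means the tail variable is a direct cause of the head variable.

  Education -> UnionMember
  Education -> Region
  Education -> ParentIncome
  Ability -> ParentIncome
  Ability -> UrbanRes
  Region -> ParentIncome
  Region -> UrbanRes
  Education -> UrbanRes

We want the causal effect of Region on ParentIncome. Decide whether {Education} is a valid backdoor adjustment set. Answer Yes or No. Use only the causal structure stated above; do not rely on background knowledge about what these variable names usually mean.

Yes

Backdoor paths from Region to ParentIncome (paths whose first edge points into Region):
  P1: Region <- Education -> UrbanRes <- Ability -> ParentIncome
  P2: Region <- Education -> ParentIncome
Condition 1 (no descendant of Region in the set): holds — descendants of Region are {ParentIncome, UrbanRes}; none are in {Education}.
Condition 2 (every backdoor path blocked by {Education}):
  P1: blocked at fork node Education ∈ conditioning set.
  P2: blocked at fork node Education ∈ conditioning set.
{Education} satisfies the backdoor criterion.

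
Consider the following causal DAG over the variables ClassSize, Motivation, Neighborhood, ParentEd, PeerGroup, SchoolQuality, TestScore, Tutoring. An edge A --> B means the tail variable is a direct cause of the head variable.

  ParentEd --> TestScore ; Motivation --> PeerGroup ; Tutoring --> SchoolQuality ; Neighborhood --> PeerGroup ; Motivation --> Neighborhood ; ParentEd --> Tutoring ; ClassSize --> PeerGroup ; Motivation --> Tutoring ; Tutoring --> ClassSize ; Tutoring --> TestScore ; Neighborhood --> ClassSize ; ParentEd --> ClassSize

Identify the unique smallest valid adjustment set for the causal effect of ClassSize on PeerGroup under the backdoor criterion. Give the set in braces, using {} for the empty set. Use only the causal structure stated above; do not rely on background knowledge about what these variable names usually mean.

Variables eligible for adjustment (non-descendants of ClassSize, excluding ClassSize and PeerGroup): {Motivation, Neighborhood, ParentEd, SchoolQuality, TestScore, Tutoring}.
Backdoor paths from ClassSize to PeerGroup:
  P1: ClassSize <- ParentEd -> Tutoring <- Motivation -> Neighborhood -> PeerGroup
  P2: ClassSize <- ParentEd -> Tutoring <- Motivation -> PeerGroup
  P3: ClassSize <- ParentEd -> TestScore <- Tutoring <- Motivation -> Neighborhood -> PeerGroup
  P4: ClassSize <- ParentEd -> TestScore <- Tutoring <- Motivation -> PeerGroup
  P5: ClassSize <- Neighborhood <- Motivation -> PeerGroup
  P6: ClassSize <- Neighborhood -> PeerGroup
  P7: ClassSize <- Tutoring <- Motivation -> Neighborhood -> PeerGroup
  P8: ClassSize <- Tutoring <- Motivation -> PeerGroup
The empty set is not sufficient: P5 (ClassSize <- Neighborhood <- Motivation -> PeerGroup) has no collider blocking it and no conditioned non-collider, so it is open.
Try {Motivation, Neighborhood}:
  P1: blocked at collider Tutoring (neither it nor any descendant is in the conditioning set).
  P2: blocked at collider Tutoring (neither it nor any descendant is in the conditioning set).
  P3: blocked at collider TestScore (neither it nor any descendant is in the conditioning set).
  P4: blocked at collider TestScore (neither it nor any descendant is in the conditioning set).
  P5: blocked at chain node Neighborhood ∈ conditioning set.
  P6: blocked at fork node Neighborhood ∈ conditioning set.
  P7: blocked at fork node Motivation ∈ conditioning set.
  P8: blocked at fork node Motivation ∈ conditioning set.
{Motivation, Neighborhood} contains no descendant of ClassSize and blocks every backdoor path.
Every element of {Motivation, Neighborhood} is needed (dropping Motivation leaves P8 open; dropping Neighborhood leaves P6 open), so no proper subset is valid.
Among all size-2 subsets of the eligible variables, only {Motivation, Neighborhood} blocks every backdoor path, so it is the unique smallest valid adjustment set.

{Motivation, Neighborhood}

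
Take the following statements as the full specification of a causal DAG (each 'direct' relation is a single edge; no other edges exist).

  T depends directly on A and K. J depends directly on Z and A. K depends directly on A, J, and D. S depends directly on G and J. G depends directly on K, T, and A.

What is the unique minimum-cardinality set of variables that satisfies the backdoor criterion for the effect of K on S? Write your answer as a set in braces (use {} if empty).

{A, J}

Variables eligible for adjustment (non-descendants of K, excluding K and S): {A, D, J, Z}.
Backdoor paths from K to S:
  P1: K <- A -> J -> S
  P2: K <- A -> T -> G -> S
  P3: K <- A -> G -> S
  P4: K <- J <- A -> T -> G -> S
  P5: K <- J <- A -> G -> S
  P6: K <- J -> S
The empty set is not sufficient: P1 (K <- A -> J -> S) has no collider blocking it and no conditioned non-collider, so it is open.
Try {A, J}:
  P1: blocked at fork node A ∈ conditioning set.
  P2: blocked at fork node A ∈ conditioning set.
  P3: blocked at fork node A ∈ conditioning set.
  P4: blocked at chain node J ∈ conditioning set.
  P5: blocked at chain node J ∈ conditioning set.
  P6: blocked at fork node J ∈ conditioning set.
{A, J} contains no descendant of K and blocks every backdoor path.
Every element of {A, J} is needed (dropping A leaves P2 open; dropping J leaves P6 open), so no proper subset is valid.
Among all size-2 subsets of the eligible variables, only {A, J} blocks every backdoor path, so it is the unique smallest valid adjustment set.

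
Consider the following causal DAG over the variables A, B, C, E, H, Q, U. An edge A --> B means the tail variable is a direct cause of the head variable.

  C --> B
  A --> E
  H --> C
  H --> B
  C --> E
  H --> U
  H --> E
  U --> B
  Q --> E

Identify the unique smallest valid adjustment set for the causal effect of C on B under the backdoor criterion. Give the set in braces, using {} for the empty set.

Variables eligible for adjustment (non-descendants of C, excluding C and B): {A, H, Q, U}.
Backdoor paths from C to B:
  P1: C <- H -> U -> B
  P2: C <- H -> B
The empty set is not sufficient: P1 (C <- H -> U -> B) has no collider blocking it and no conditioned non-collider, so it is open.
Try {H}:
  P1: blocked at fork node H ∈ conditioning set.
  P2: blocked at fork node H ∈ conditioning set.
{H} contains no descendant of C and blocks every backdoor path.
No other singleton works — e.g. {A} leaves P1 open — so {H} is the unique smallest valid adjustment set.

{H}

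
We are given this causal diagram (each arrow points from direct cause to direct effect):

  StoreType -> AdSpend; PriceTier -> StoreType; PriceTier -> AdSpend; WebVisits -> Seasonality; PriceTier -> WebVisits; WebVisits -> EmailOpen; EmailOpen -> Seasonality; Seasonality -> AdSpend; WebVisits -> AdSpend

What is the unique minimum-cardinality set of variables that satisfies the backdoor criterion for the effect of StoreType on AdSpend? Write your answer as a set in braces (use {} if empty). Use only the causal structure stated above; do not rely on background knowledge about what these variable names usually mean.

Variables eligible for adjustment (non-descendants of StoreType, excluding StoreType and AdSpend): {EmailOpen, PriceTier, Seasonality, WebVisits}.
Backdoor paths from StoreType to AdSpend:
  P1: StoreType <- PriceTier -> WebVisits -> EmailOpen -> Seasonality -> AdSpend
  P2: StoreType <- PriceTier -> WebVisits -> Seasonality -> AdSpend
  P3: StoreType <- PriceTier -> WebVisits -> AdSpend
  P4: StoreType <- PriceTier -> AdSpend
The empty set is not sufficient: P1 (StoreType <- PriceTier -> WebVisits -> EmailOpen -> Seasonality -> AdSpend) has no collider blocking it and no conditioned non-collider, so it is open.
Try {PriceTier}:
  P1: blocked at fork node PriceTier ∈ conditioning set.
  P2: blocked at fork node PriceTier ∈ conditioning set.
  P3: blocked at fork node PriceTier ∈ conditioning set.
  P4: blocked at fork node PriceTier ∈ conditioning set.
{PriceTier} contains no descendant of StoreType and blocks every backdoor path.
No other singleton works — e.g. {WebVisits} leaves P4 open — so {PriceTier} is the unique smallest valid adjustment set.

{PriceTier}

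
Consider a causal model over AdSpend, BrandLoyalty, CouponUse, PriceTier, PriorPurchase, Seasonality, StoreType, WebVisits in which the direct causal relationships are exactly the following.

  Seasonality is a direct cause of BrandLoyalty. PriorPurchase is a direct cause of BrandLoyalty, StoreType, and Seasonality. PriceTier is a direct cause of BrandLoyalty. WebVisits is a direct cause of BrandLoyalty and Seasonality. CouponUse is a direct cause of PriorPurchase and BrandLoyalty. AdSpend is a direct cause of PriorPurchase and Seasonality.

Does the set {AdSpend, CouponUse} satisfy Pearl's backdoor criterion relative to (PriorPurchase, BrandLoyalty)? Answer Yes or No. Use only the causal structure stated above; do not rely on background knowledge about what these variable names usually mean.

Yes

Backdoor paths from PriorPurchase to BrandLoyalty (paths whose first edge points into PriorPurchase):
  P1: PriorPurchase <- AdSpend -> Seasonality <- WebVisits -> BrandLoyalty
  P2: PriorPurchase <- AdSpend -> Seasonality -> BrandLoyalty
  P3: PriorPurchase <- CouponUse -> BrandLoyalty
Condition 1 (no descendant of PriorPurchase in the set): holds — descendants of PriorPurchase are {BrandLoyalty, Seasonality, StoreType}; none are in {AdSpend, CouponUse}.
Condition 2 (every backdoor path blocked by {AdSpend, CouponUse}):
  P1: blocked at fork node AdSpend ∈ conditioning set.
  P2: blocked at fork node AdSpend ∈ conditioning set.
  P3: blocked at fork node CouponUse ∈ conditioning set.
{AdSpend, CouponUse} satisfies the backdoor criterion.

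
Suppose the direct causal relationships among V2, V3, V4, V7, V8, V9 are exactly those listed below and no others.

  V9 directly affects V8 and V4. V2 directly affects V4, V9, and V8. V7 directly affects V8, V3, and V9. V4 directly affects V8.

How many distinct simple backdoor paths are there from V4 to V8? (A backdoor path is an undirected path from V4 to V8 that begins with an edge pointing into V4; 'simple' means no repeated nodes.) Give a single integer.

A backdoor path from V4 to V8 is any simple undirected path whose first edge points into V4 (i.e. leaves V4 via a parent).
Parents of V4: {V2, V9}.
Enumerating:
  P1: V4 <- V2 -> V9 <- V7 -> V8
  P2: V4 <- V2 -> V9 -> V8
  P3: V4 <- V2 -> V8
  P4: V4 <- V9 <- V2 -> V8
  P5: V4 <- V9 <- V7 -> V8
  P6: V4 <- V9 -> V8
That exhausts the simple backdoor paths. Count: 6.

6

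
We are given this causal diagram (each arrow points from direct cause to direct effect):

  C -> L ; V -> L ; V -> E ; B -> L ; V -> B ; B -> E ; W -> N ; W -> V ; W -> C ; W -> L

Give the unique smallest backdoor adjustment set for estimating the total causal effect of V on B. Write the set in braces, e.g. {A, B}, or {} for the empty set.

{}

Variables eligible for adjustment (non-descendants of V, excluding V and B): {C, N, W}.
Backdoor paths from V to B:
  P1: V <- W -> C -> L <- B
  P2: V <- W -> L <- B
Each backdoor path contains an unconditioned collider, so every path is already blocked with the empty conditioning set:
  P1: blocked at collider L (neither it nor any descendant is in the conditioning set).
  P2: blocked at collider L (neither it nor any descendant is in the conditioning set).
The empty set is therefore the unique smallest valid set.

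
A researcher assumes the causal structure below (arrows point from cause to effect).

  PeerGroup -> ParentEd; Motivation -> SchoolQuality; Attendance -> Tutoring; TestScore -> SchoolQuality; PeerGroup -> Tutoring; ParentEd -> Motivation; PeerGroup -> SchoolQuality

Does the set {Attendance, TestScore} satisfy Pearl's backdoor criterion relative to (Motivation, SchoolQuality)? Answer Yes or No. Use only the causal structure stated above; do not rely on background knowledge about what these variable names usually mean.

Backdoor paths from Motivation to SchoolQuality (paths whose first edge points into Motivation):
  P1: Motivation <- ParentEd <- PeerGroup -> SchoolQuality
Condition 1 (no descendant of Motivation in the set): holds — descendants of Motivation are {SchoolQuality}; none are in {Attendance, TestScore}.
Condition 2 (every backdoor path blocked by {Attendance, TestScore}):
  P1: open — no interior node is in the conditioning set.
{Attendance, TestScore} does not satisfy the backdoor criterion.

No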